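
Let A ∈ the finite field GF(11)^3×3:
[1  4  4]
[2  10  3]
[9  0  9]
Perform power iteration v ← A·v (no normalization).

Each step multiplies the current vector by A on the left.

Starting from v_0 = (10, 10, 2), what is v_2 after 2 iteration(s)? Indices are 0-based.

v_2 = (4, 6, 9)

v_0 = (10, 10, 2).
v_1 = A·v_0 = (3, 5, 9).
v_2 = A·v_1 = (4, 6, 9).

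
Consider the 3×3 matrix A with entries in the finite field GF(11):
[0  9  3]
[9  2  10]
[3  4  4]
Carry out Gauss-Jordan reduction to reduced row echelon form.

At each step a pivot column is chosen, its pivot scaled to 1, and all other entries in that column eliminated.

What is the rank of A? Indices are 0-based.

rank = 3

step 1: exchange rows 0,1
step 1: normalize row 0 (÷9) = (1, 10, 6)
  row 2: subtract 3×row0 = (0, 7, 8)
step 2: normalize row 1 (÷9) = (0, 1, 4)
  row 0: subtract 10×row1 = (1, 0, 10)
  row 2: subtract 7×row1 = (0, 0, 2)
step 3: normalize row 2 (÷2) = (0, 0, 1)
  row 0: subtract 10×row2 = (1, 0, 0)
  row 1: subtract 4×row2 = (0, 1, 0)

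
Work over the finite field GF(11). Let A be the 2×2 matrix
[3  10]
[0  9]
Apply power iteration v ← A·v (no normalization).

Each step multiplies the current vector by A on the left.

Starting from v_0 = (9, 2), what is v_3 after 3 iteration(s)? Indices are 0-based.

v_3 = (9, 6)

v_0 = (9, 2).
v_1 = A·v_0 = (3, 7).
v_2 = A·v_1 = (2, 8).
v_3 = A·v_2 = (9, 6).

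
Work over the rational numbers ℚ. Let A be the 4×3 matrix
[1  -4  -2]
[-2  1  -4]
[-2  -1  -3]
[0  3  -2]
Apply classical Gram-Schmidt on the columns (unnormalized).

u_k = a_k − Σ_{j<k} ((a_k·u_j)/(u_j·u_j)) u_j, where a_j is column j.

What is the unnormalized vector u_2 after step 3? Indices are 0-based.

Step 1: u_0 = a_0 = (1, -2, -2, 0).
Step 2: u_1 = a_1 − (-4/9)·u_0 = (-32/9, 1/9, -17/9, 3).
Step 3: u_2 = a_2 − (4/3)·u_0 − (57/227)·u_1 = (-554/227, -309/227, 32/227, -625/227).

u_2 = (-554/227, -309/227, 32/227, -625/227)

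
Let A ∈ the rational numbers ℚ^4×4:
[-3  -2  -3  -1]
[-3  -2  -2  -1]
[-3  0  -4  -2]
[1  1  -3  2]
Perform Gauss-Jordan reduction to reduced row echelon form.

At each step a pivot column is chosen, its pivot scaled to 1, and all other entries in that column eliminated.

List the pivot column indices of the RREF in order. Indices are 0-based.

pivot columns: 0, 1, 2, 3

[1] R0 /= -3  ⇒  (1, 2/3, 1, 1/3)
     R1 -= -3·R0  ⇒  (0, 0, 1, 0)
     R2 -= -3·R0  ⇒  (0, 2, -1, -1)
     R3 -= 1·R0  ⇒  (0, 1/3, -4, 5/3)
[2] R1 <-> R2
[2] R1 /= 2  ⇒  (0, 1, -1/2, -1/2)
     R0 -= 2/3·R1  ⇒  (1, 0, 4/3, 2/3)
     R3 -= 1/3·R1  ⇒  (0, 0, -23/6, 11/6)
[3] R2 /= 1  ⇒  (0, 0, 1, 0)
     R0 -= 4/3·R2  ⇒  (1, 0, 0, 2/3)
     R1 -= -1/2·R2  ⇒  (0, 1, 0, -1/2)
     R3 -= -23/6·R2  ⇒  (0, 0, 0, 11/6)
[4] R3 /= 11/6  ⇒  (0, 0, 0, 1)
     R0 -= 2/3·R3  ⇒  (1, 0, 0, 0)
     R1 -= -1/2·R3  ⇒  (0, 1, 0, 0)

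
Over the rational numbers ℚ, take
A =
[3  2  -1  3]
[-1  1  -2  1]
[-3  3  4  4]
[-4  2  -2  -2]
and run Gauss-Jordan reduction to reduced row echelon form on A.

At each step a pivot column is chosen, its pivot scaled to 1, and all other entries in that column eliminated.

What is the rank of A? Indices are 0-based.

rank = 4

[1] R0 /= 3  ⇒  (1, 2/3, -1/3, 1)
     R1 -= -1·R0  ⇒  (0, 5/3, -7/3, 2)
     R2 -= -3·R0  ⇒  (0, 5, 3, 7)
     R3 -= -4·R0  ⇒  (0, 14/3, -10/3, 2)
[2] R1 /= 5/3  ⇒  (0, 1, -7/5, 6/5)
     R0 -= 2/3·R1  ⇒  (1, 0, 3/5, 1/5)
     R2 -= 5·R1  ⇒  (0, 0, 10, 1)
     R3 -= 14/3·R1  ⇒  (0, 0, 16/5, -18/5)
[3] R2 /= 10  ⇒  (0, 0, 1, 1/10)
     R0 -= 3/5·R2  ⇒  (1, 0, 0, 7/50)
     R1 -= -7/5·R2  ⇒  (0, 1, 0, 67/50)
     R3 -= 16/5·R2  ⇒  (0, 0, 0, -98/25)
[4] R3 /= -98/25  ⇒  (0, 0, 0, 1)
     R0 -= 7/50·R3  ⇒  (1, 0, 0, 0)
     R1 -= 67/50·R3  ⇒  (0, 1, 0, 0)
     R2 -= 1/10·R3  ⇒  (0, 0, 1, 0)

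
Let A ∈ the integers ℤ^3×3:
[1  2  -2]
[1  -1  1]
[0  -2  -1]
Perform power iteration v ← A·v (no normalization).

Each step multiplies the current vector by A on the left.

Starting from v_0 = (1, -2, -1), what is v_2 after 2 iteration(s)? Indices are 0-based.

v_2 = (-7, 2, -9)

v_0 = (1, -2, -1).
v_1 = A·v_0 = (-1, 2, 5).
v_2 = A·v_1 = (-7, 2, -9).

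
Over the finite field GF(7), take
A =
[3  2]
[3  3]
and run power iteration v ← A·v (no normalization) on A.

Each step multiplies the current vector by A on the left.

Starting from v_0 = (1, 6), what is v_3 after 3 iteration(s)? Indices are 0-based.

v_0 = (1, 6).
v_1 = A·v_0 = (1, 0).
v_2 = A·v_1 = (3, 3).
v_3 = A·v_2 = (1, 4).

v_3 = (1, 4)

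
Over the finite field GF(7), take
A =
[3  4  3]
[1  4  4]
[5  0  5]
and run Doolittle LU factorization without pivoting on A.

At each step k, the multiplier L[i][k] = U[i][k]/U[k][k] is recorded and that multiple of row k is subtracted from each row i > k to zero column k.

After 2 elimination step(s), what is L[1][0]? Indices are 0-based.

k=0: U[0][0]=3
  eliminate (1,0): mult=5, new row 1: (0, 5, 3); set L[1][0]=5
  eliminate (2,0): mult=4, new row 2: (0, 5, 0); set L[2][0]=4
k=1: U[1][1]=5
  eliminate (2,1): mult=1, new row 2: (0, 0, 4); set L[2][1]=1

L[1][0] = 5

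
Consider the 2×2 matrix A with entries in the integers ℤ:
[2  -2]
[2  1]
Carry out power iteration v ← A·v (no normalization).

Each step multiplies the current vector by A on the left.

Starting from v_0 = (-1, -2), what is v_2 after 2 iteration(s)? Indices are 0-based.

v_2 = (12, 0)

v_0 = (-1, -2).
v_1 = A·v_0 = (2, -4).
v_2 = A·v_1 = (12, 0).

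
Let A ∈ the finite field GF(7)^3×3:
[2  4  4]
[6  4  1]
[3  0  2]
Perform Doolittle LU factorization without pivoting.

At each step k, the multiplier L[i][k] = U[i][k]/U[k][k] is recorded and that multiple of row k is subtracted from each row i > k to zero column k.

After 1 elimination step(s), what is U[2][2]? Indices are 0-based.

U[2][2] = 3

k=0: U[0][0]=2
  eliminate (1,0): mult=3, new row 1: (0, 6, 3); set L[1][0]=3
  eliminate (2,0): mult=5, new row 2: (0, 1, 3); set L[2][0]=5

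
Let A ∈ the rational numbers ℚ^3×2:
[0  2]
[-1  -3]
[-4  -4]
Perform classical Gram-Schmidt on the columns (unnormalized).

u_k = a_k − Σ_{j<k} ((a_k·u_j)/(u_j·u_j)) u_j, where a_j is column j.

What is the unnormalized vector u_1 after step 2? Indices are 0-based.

u_1 = (2, -32/17, 8/17)

Step 1: u_0 = a_0 = (0, -1, -4).
Step 2: u_1 = a_1 − (19/17)·u_0 = (2, -32/17, 8/17).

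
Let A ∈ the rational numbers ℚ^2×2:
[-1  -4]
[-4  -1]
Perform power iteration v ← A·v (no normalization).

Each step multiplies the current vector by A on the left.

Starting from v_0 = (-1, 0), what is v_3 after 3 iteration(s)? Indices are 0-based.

v_3 = (49, 76)

v_0 = (-1, 0).
v_1 = A·v_0 = (1, 4).
v_2 = A·v_1 = (-17, -8).
v_3 = A·v_2 = (49, 76).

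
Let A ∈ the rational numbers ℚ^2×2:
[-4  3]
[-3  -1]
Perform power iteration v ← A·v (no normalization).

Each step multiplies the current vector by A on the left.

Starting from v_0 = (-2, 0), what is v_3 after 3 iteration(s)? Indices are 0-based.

v_3 = (-34, 72)

v_0 = (-2, 0).
v_1 = A·v_0 = (8, 6).
v_2 = A·v_1 = (-14, -30).
v_3 = A·v_2 = (-34, 72).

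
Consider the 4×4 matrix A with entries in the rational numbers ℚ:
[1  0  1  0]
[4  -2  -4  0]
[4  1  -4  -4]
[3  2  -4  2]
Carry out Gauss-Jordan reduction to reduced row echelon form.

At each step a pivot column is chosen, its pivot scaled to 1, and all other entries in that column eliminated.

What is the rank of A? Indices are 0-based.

[1] R0 /= 1  ⇒  (1, 0, 1, 0)
     R1 -= 4·R0  ⇒  (0, -2, -8, 0)
     R2 -= 4·R0  ⇒  (0, 1, -8, -4)
     R3 -= 3·R0  ⇒  (0, 2, -7, 2)
[2] R1 /= -2  ⇒  (0, 1, 4, 0)
     R2 -= 1·R1  ⇒  (0, 0, -12, -4)
     R3 -= 2·R1  ⇒  (0, 0, -15, 2)
[3] R2 /= -12  ⇒  (0, 0, 1, 1/3)
     R0 -= 1·R2  ⇒  (1, 0, 0, -1/3)
     R1 -= 4·R2  ⇒  (0, 1, 0, -4/3)
     R3 -= -15·R2  ⇒  (0, 0, 0, 7)
[4] R3 /= 7  ⇒  (0, 0, 0, 1)
     R0 -= -1/3·R3  ⇒  (1, 0, 0, 0)
     R1 -= -4/3·R3  ⇒  (0, 1, 0, 0)
     R2 -= 1/3·R3  ⇒  (0, 0, 1, 0)

rank = 4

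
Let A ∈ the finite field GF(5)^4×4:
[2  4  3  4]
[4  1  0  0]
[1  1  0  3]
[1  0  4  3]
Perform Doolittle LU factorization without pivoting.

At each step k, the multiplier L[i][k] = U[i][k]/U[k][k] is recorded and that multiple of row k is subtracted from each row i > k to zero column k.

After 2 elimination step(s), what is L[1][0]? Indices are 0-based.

L[1][0] = 2

Step 1: pivot at (0,0) is 2.
  row1 ← row1 − (2)·row0  ⇒  L[1][0]=2, U row1=(0, 3, 4, 2)
  row2 ← row2 − (3)·row0  ⇒  L[2][0]=3, U row2=(0, 4, 1, 1)
  row3 ← row3 − (3)·row0  ⇒  L[3][0]=3, U row3=(0, 3, 0, 1)
Step 2: pivot at (1,1) is 3.
  row2 ← row2 − (3)·row1  ⇒  L[2][1]=3, U row2=(0, 0, 4, 0)
  row3 ← row3 − (1)·row1  ⇒  L[3][1]=1, U row3=(0, 0, 1, 4)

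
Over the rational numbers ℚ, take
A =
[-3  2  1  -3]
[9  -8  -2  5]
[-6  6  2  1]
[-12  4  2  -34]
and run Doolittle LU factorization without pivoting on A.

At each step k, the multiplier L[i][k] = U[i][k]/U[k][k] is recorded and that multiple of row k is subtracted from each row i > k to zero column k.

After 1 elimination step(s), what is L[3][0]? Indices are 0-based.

L[3][0] = 4

Step 1: pivot at (0,0) is -3.
  row1 ← row1 − (-3)·row0  ⇒  L[1][0]=-3, U row1=(0, -2, 1, -4)
  row2 ← row2 − (2)·row0  ⇒  L[2][0]=2, U row2=(0, 2, 0, 7)
  row3 ← row3 − (4)·row0  ⇒  L[3][0]=4, U row3=(0, -4, -2, -22)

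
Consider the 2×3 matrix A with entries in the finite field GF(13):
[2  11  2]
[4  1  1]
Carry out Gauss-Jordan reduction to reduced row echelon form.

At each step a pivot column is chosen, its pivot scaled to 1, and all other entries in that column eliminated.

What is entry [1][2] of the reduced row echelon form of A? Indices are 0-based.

M[1][2] = 2

[1] R0 /= 2  ⇒  (1, 12, 1)
     R1 -= 4·R0  ⇒  (0, 5, 10)
[2] R1 /= 5  ⇒  (0, 1, 2)
     R0 -= 12·R1  ⇒  (1, 0, 3)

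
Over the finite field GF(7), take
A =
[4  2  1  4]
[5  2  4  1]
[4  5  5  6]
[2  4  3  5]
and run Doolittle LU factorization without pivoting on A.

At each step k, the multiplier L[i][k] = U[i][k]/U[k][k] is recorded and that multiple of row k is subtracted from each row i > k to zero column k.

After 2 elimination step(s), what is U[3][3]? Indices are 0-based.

Step 1: pivot at (0,0) is 4.
  row1 ← row1 − (3)·row0  ⇒  L[1][0]=3, U row1=(0, 3, 1, 3)
  row2 ← row2 − (1)·row0  ⇒  L[2][0]=1, U row2=(0, 3, 4, 2)
  row3 ← row3 − (4)·row0  ⇒  L[3][0]=4, U row3=(0, 3, 6, 3)
Step 2: pivot at (1,1) is 3.
  row2 ← row2 − (1)·row1  ⇒  L[2][1]=1, U row2=(0, 0, 3, 6)
  row3 ← row3 − (1)·row1  ⇒  L[3][1]=1, U row3=(0, 0, 5, 0)

U[3][3] = 0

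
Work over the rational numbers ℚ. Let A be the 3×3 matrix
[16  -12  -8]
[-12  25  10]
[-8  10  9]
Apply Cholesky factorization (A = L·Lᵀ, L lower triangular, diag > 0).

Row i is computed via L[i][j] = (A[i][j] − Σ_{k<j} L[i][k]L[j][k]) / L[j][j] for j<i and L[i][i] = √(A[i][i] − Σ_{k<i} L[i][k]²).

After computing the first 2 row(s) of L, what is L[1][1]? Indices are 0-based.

Step 1: L[0][0] = √(16) = 4.
  L[1][0] = (-12) / L[0][0] = -3.
Step 2: L[1][1] = √(16) = 4.

L[1][1] = 4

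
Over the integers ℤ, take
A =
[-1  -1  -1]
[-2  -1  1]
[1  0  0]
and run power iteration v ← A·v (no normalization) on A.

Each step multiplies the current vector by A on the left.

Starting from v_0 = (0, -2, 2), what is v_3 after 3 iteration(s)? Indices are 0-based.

v_3 = (8, 12, -4)

v_0 = (0, -2, 2).
v_1 = A·v_0 = (0, 4, 0).
v_2 = A·v_1 = (-4, -4, 0).
v_3 = A·v_2 = (8, 12, -4).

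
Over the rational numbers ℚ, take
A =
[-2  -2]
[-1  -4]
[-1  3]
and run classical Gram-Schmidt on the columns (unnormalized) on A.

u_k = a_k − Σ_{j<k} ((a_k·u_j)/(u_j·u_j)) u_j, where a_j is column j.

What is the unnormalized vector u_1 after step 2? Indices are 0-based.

Step 1: u_0 = a_0 = (-2, -1, -1).
Step 2: u_1 = a_1 − (5/6)·u_0 = (-1/3, -19/6, 23/6).

u_1 = (-1/3, -19/6, 23/6)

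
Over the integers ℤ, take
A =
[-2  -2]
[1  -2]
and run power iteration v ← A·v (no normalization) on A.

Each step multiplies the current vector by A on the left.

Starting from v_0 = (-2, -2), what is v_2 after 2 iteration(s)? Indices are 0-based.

v_2 = (-20, 4)

v_0 = (-2, -2).
v_1 = A·v_0 = (8, 2).
v_2 = A·v_1 = (-20, 4).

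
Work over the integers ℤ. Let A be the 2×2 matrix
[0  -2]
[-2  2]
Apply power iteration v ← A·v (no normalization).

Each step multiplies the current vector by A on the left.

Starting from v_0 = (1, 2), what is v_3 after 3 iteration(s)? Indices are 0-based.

v_0 = (1, 2).
v_1 = A·v_0 = (-4, 2).
v_2 = A·v_1 = (-4, 12).
v_3 = A·v_2 = (-24, 32).

v_3 = (-24, 32)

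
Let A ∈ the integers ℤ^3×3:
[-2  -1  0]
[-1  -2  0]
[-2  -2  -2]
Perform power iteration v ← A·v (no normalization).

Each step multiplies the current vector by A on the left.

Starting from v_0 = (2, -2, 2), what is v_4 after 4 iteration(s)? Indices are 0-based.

v_4 = (2, -2, 32)

v_0 = (2, -2, 2).
v_1 = A·v_0 = (-2, 2, -4).
v_2 = A·v_1 = (2, -2, 8).
v_3 = A·v_2 = (-2, 2, -16).
v_4 = A·v_3 = (2, -2, 32).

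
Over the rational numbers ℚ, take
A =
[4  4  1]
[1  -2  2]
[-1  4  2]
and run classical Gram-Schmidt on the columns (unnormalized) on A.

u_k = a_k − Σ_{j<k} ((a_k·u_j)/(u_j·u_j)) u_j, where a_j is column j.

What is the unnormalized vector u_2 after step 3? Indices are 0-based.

Step 1: u_0 = a_0 = (4, 1, -1).
Step 2: u_1 = a_1 − (5/9)·u_0 = (16/9, -23/9, 41/9).
Step 3: u_2 = a_2 − (2/9)·u_0 − (26/137)·u_1 = (-31/137, 310/137, 186/137).

u_2 = (-31/137, 310/137, 186/137)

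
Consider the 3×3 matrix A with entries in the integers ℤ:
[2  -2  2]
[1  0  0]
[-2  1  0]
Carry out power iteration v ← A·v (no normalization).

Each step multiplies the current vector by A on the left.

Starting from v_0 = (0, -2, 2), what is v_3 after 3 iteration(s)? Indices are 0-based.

v_3 = (-24, 12, -16)

v_0 = (0, -2, 2).
v_1 = A·v_0 = (8, 0, -2).
v_2 = A·v_1 = (12, 8, -16).
v_3 = A·v_2 = (-24, 12, -16).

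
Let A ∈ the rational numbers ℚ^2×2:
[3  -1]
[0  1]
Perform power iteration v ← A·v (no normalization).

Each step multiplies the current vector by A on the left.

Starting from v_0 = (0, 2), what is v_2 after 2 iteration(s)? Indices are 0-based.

v_2 = (-8, 2)

v_0 = (0, 2).
v_1 = A·v_0 = (-2, 2).
v_2 = A·v_1 = (-8, 2).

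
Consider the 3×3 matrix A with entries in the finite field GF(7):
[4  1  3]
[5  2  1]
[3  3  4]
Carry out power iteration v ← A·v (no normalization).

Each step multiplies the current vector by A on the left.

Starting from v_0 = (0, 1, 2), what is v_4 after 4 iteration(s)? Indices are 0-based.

v_0 = (0, 1, 2).
v_1 = A·v_0 = (0, 4, 4).
v_2 = A·v_1 = (2, 5, 0).
v_3 = A·v_2 = (6, 6, 0).
v_4 = A·v_3 = (2, 0, 1).

v_4 = (2, 0, 1)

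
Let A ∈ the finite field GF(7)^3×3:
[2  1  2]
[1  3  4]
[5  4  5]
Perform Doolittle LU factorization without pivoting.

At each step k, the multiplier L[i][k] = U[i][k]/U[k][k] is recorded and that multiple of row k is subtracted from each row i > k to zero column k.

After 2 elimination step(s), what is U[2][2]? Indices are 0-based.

U[2][2] = 1

Step 1: pivot at (0,0) is 2.
  row1 ← row1 − (4)·row0  ⇒  L[1][0]=4, U row1=(0, 6, 3)
  row2 ← row2 − (6)·row0  ⇒  L[2][0]=6, U row2=(0, 5, 0)
Step 2: pivot at (1,1) is 6.
  row2 ← row2 − (2)·row1  ⇒  L[2][1]=2, U row2=(0, 0, 1)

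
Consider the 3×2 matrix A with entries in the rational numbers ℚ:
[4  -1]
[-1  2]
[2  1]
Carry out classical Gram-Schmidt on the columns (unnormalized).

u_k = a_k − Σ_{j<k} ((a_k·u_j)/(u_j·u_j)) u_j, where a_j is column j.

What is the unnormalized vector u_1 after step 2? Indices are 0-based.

u_1 = (-5/21, 38/21, 29/21)

Step 1: u_0 = a_0 = (4, -1, 2).
Step 2: u_1 = a_1 − (-4/21)·u_0 = (-5/21, 38/21, 29/21).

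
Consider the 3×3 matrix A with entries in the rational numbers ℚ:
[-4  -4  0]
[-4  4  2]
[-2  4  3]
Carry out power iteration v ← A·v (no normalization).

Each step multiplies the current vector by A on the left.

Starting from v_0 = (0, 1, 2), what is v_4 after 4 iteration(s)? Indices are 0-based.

v_4 = (-1072, 3764, 3862)

v_0 = (0, 1, 2).
v_1 = A·v_0 = (-4, 8, 10).
v_2 = A·v_1 = (-16, 68, 70).
v_3 = A·v_2 = (-208, 476, 514).
v_4 = A·v_3 = (-1072, 3764, 3862).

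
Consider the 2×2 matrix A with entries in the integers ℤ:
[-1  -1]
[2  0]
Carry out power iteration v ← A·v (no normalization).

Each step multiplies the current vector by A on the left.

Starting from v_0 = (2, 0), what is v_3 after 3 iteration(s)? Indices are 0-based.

v_3 = (6, -4)

v_0 = (2, 0).
v_1 = A·v_0 = (-2, 4).
v_2 = A·v_1 = (-2, -4).
v_3 = A·v_2 = (6, -4).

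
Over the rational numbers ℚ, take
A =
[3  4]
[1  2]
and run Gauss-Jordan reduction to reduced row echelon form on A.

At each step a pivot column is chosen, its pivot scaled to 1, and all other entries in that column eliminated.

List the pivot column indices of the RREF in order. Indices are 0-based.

pivot columns: 0, 1

pivot(0,0)=3: scale R0 → (1, 4/3)
  clear (1,0): R1 −= (1)R0 → (0, 2/3)
pivot(1,1)=2/3: scale R1 → (0, 1)
  clear (0,1): R0 −= (4/3)R1 → (1, 0)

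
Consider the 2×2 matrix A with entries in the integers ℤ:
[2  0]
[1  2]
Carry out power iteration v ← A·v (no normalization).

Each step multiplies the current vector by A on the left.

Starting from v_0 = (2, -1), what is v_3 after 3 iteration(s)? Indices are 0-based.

v_3 = (16, 16)

v_0 = (2, -1).
v_1 = A·v_0 = (4, 0).
v_2 = A·v_1 = (8, 4).
v_3 = A·v_2 = (16, 16).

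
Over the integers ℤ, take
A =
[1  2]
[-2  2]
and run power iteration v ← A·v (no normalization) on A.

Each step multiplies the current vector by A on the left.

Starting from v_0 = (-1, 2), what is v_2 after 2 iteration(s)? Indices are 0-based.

v_0 = (-1, 2).
v_1 = A·v_0 = (3, 6).
v_2 = A·v_1 = (15, 6).

v_2 = (15, 6)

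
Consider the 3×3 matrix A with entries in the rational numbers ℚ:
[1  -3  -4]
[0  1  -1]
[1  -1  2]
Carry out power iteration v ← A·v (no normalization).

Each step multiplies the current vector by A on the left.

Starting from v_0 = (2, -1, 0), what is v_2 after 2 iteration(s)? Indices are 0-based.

v_2 = (-4, -4, 12)

v_0 = (2, -1, 0).
v_1 = A·v_0 = (5, -1, 3).
v_2 = A·v_1 = (-4, -4, 12).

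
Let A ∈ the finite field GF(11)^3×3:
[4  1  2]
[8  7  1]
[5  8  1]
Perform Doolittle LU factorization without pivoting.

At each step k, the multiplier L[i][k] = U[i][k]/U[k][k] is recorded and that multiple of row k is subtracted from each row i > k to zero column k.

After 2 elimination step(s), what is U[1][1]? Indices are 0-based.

U[1][1] = 5

[col 0] pivot 4
  R1 -= 2*R0 → (0, 5, 8)  (L[1][0] := 2)
  R2 -= 4*R0 → (0, 4, 4)  (L[2][0] := 4)
[col 1] pivot 5
  R2 -= 3*R1 → (0, 0, 2)  (L[2][1] := 3)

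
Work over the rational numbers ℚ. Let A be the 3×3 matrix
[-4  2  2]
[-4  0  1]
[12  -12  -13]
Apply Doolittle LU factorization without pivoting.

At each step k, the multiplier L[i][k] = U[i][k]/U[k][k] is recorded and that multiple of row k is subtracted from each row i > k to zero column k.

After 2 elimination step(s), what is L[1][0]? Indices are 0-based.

L[1][0] = 1

k=0: U[0][0]=-4
  eliminate (1,0): mult=1, new row 1: (0, -2, -1); set L[1][0]=1
  eliminate (2,0): mult=-3, new row 2: (0, -6, -7); set L[2][0]=-3
k=1: U[1][1]=-2
  eliminate (2,1): mult=3, new row 2: (0, 0, -4); set L[2][1]=3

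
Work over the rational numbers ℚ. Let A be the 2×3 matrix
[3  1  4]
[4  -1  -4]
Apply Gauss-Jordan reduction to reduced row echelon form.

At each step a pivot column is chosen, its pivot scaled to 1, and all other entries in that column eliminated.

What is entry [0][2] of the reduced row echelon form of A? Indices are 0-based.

M[0][2] = 0

[1] R0 /= 3  ⇒  (1, 1/3, 4/3)
     R1 -= 4·R0  ⇒  (0, -7/3, -28/3)
[2] R1 /= -7/3  ⇒  (0, 1, 4)
     R0 -= 1/3·R1  ⇒  (1, 0, 0)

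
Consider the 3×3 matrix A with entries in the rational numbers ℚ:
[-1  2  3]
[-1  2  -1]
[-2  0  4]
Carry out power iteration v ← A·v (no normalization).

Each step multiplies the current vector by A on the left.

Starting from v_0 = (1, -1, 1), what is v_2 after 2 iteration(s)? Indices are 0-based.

v_0 = (1, -1, 1).
v_1 = A·v_0 = (0, -4, 2).
v_2 = A·v_1 = (-2, -10, 8).

v_2 = (-2, -10, 8)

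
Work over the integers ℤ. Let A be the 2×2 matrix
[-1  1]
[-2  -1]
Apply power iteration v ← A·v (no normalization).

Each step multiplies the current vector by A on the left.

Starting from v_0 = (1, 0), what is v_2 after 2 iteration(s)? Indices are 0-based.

v_2 = (-1, 4)

v_0 = (1, 0).
v_1 = A·v_0 = (-1, -2).
v_2 = A·v_1 = (-1, 4).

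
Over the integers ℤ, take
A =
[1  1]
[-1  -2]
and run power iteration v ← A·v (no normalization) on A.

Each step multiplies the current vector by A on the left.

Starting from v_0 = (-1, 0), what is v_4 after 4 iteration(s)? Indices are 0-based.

v_0 = (-1, 0).
v_1 = A·v_0 = (-1, 1).
v_2 = A·v_1 = (0, -1).
v_3 = A·v_2 = (-1, 2).
v_4 = A·v_3 = (1, -3).

v_4 = (1, -3)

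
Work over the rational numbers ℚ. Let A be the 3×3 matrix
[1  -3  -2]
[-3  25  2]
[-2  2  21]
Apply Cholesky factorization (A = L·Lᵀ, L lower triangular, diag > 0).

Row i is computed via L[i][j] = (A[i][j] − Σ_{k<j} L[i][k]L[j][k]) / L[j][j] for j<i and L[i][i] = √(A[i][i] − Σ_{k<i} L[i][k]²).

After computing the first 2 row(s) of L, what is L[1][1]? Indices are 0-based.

L[1][1] = 4

Step 1: L[0][0] = √(1) = 1.
  L[1][0] = (-3) / L[0][0] = -3.
Step 2: L[1][1] = √(16) = 4.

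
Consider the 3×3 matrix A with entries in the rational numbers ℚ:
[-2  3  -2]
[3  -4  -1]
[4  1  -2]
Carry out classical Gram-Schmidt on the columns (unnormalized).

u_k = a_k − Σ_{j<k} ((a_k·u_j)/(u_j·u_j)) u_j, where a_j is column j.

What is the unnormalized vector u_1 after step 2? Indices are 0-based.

u_1 = (59/29, -74/29, 85/29)

Step 1: u_0 = a_0 = (-2, 3, 4).
Step 2: u_1 = a_1 − (-14/29)·u_0 = (59/29, -74/29, 85/29).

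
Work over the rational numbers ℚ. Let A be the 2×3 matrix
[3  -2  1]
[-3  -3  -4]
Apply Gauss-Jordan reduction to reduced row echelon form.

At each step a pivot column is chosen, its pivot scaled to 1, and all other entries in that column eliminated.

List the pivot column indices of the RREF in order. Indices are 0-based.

pivot columns: 0, 1

pivot(0,0)=3: scale R0 → (1, -2/3, 1/3)
  clear (1,0): R1 −= (-3)R0 → (0, -5, -3)
pivot(1,1)=-5: scale R1 → (0, 1, 3/5)
  clear (0,1): R0 −= (-2/3)R1 → (1, 0, 11/15)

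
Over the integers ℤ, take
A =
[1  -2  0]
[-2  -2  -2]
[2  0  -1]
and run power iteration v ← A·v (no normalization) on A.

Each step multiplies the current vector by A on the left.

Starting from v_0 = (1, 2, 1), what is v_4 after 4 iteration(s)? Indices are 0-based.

v_4 = (77, 92, -87)

v_0 = (1, 2, 1).
v_1 = A·v_0 = (-3, -8, 1).
v_2 = A·v_1 = (13, 20, -7).
v_3 = A·v_2 = (-27, -52, 33).
v_4 = A·v_3 = (77, 92, -87).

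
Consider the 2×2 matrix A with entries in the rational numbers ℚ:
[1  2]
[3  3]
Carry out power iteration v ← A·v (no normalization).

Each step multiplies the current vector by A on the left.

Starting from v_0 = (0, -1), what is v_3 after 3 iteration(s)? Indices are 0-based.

v_0 = (0, -1).
v_1 = A·v_0 = (-2, -3).
v_2 = A·v_1 = (-8, -15).
v_3 = A·v_2 = (-38, -69).

v_3 = (-38, -69)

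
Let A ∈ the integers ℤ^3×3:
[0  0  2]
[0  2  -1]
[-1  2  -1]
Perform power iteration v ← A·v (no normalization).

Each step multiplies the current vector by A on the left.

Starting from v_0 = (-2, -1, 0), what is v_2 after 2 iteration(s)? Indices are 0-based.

v_0 = (-2, -1, 0).
v_1 = A·v_0 = (0, -2, 0).
v_2 = A·v_1 = (0, -4, -4).

v_2 = (0, -4, -4)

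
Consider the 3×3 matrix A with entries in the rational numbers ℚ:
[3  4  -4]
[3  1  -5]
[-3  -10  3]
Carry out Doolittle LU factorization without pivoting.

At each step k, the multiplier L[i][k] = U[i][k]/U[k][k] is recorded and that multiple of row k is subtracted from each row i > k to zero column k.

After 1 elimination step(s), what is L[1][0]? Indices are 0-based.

[col 0] pivot 3
  R1 -= 1*R0 → (0, -3, -1)  (L[1][0] := 1)
  R2 -= -1*R0 → (0, -6, -1)  (L[2][0] := -1)

L[1][0] = 1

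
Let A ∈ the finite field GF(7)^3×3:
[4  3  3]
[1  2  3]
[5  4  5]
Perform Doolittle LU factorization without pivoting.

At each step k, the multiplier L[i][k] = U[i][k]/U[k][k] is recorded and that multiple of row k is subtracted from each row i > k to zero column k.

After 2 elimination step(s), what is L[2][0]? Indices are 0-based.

L[2][0] = 3

k=0: U[0][0]=4
  eliminate (1,0): mult=2, new row 1: (0, 3, 4); set L[1][0]=2
  eliminate (2,0): mult=3, new row 2: (0, 2, 3); set L[2][0]=3
k=1: U[1][1]=3
  eliminate (2,1): mult=3, new row 2: (0, 0, 5); set L[2][1]=3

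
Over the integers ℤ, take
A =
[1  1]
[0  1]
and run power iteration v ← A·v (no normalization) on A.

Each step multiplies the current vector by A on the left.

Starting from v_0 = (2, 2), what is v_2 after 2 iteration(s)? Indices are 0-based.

v_0 = (2, 2).
v_1 = A·v_0 = (4, 2).
v_2 = A·v_1 = (6, 2).

v_2 = (6, 2)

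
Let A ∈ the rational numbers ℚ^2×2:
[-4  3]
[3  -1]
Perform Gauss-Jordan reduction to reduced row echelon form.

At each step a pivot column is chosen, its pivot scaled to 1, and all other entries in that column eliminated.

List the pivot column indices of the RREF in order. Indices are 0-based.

pivot columns: 0, 1

step 1: normalize row 0 (÷-4) = (1, -3/4)
  row 1: subtract 3×row0 = (0, 5/4)
step 2: normalize row 1 (÷5/4) = (0, 1)
  row 0: subtract -3/4×row1 = (1, 0)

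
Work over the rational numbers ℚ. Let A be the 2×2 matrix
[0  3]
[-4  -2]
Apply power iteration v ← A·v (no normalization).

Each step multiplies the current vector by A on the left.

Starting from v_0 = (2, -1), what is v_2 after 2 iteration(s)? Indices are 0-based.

v_0 = (2, -1).
v_1 = A·v_0 = (-3, -6).
v_2 = A·v_1 = (-18, 24).

v_2 = (-18, 24)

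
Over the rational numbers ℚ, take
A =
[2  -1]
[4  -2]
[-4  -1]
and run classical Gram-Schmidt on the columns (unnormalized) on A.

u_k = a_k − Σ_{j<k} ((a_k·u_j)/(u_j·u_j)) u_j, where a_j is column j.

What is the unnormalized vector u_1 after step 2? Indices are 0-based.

u_1 = (-2/3, -4/3, -5/3)

Step 1: u_0 = a_0 = (2, 4, -4).
Step 2: u_1 = a_1 − (-1/6)·u_0 = (-2/3, -4/3, -5/3).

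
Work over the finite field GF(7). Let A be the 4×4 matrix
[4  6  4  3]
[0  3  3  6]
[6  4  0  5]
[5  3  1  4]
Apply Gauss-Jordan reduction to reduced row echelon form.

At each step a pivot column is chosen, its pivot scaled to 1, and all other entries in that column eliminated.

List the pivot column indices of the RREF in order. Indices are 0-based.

pivot columns: 0, 1, 2, 3

step 1: normalize row 0 (÷4) = (1, 5, 1, 6)
  row 2: subtract 6×row0 = (0, 2, 1, 4)
  row 3: subtract 5×row0 = (0, 6, 3, 2)
step 2: normalize row 1 (÷3) = (0, 1, 1, 2)
  row 0: subtract 5×row1 = (1, 0, 3, 3)
  row 2: subtract 2×row1 = (0, 0, 6, 0)
  row 3: subtract 6×row1 = (0, 0, 4, 4)
step 3: normalize row 2 (÷6) = (0, 0, 1, 0)
  row 0: subtract 3×row2 = (1, 0, 0, 3)
  row 1: subtract 1×row2 = (0, 1, 0, 2)
  row 3: subtract 4×row2 = (0, 0, 0, 4)
step 4: normalize row 3 (÷4) = (0, 0, 0, 1)
  row 0: subtract 3×row3 = (1, 0, 0, 0)
  row 1: subtract 2×row3 = (0, 1, 0, 0)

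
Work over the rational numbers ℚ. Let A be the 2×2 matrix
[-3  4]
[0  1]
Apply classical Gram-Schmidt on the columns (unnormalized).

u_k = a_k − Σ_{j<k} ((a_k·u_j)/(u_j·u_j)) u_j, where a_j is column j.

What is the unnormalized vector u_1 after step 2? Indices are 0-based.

Step 1: u_0 = a_0 = (-3, 0).
Step 2: u_1 = a_1 − (-4/3)·u_0 = (0, 1).

u_1 = (0, 1)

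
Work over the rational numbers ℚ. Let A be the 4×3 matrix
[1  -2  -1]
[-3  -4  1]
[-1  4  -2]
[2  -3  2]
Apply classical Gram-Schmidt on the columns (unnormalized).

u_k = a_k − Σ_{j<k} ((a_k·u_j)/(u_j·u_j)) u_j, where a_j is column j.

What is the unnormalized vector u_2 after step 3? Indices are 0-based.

Step 1: u_0 = a_0 = (1, -3, -1, 2).
Step 2: u_1 = a_1 − (0)·u_0 = (-2, -4, 4, -3).
Step 3: u_2 = a_2 − (2/15)·u_0 − (-16/45)·u_1 = (-83/45, -1/45, -4/9, 2/3).

u_2 = (-83/45, -1/45, -4/9, 2/3)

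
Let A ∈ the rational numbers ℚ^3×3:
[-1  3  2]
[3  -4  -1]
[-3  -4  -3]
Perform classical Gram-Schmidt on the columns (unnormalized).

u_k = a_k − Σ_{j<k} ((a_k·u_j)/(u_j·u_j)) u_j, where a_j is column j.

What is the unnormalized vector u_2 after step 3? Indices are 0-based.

u_2 = (48/77, 26/77, 10/77)

Step 1: u_0 = a_0 = (-1, 3, -3).
Step 2: u_1 = a_1 − (-3/19)·u_0 = (54/19, -67/19, -85/19).
Step 3: u_2 = a_2 − (4/19)·u_0 − (43/77)·u_1 = (48/77, 26/77, 10/77).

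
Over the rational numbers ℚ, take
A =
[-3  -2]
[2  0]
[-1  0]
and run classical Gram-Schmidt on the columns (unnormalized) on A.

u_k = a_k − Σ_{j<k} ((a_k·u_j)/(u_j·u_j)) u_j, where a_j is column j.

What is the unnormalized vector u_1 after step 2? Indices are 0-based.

u_1 = (-5/7, -6/7, 3/7)

Step 1: u_0 = a_0 = (-3, 2, -1).
Step 2: u_1 = a_1 − (3/7)·u_0 = (-5/7, -6/7, 3/7).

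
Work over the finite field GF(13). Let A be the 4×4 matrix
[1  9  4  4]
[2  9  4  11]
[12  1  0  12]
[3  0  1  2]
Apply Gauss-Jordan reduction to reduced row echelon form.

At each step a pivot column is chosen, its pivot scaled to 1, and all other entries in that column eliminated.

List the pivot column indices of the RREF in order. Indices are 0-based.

pivot columns: 0, 1, 2, 3

step 1: normalize row 0 (÷1) = (1, 9, 4, 4)
  row 1: subtract 2×row0 = (0, 4, 9, 3)
  row 2: subtract 12×row0 = (0, 10, 4, 3)
  row 3: subtract 3×row0 = (0, 12, 2, 3)
step 2: normalize row 1 (÷4) = (0, 1, 12, 4)
  row 0: subtract 9×row1 = (1, 0, 0, 7)
  row 2: subtract 10×row1 = (0, 0, 1, 2)
  row 3: subtract 12×row1 = (0, 0, 1, 7)
step 3: normalize row 2 (÷1) = (0, 0, 1, 2)
  row 1: subtract 12×row2 = (0, 1, 0, 6)
  row 3: subtract 1×row2 = (0, 0, 0, 5)
step 4: normalize row 3 (÷5) = (0, 0, 0, 1)
  row 0: subtract 7×row3 = (1, 0, 0, 0)
  row 1: subtract 6×row3 = (0, 1, 0, 0)
  row 2: subtract 2×row3 = (0, 0, 1, 0)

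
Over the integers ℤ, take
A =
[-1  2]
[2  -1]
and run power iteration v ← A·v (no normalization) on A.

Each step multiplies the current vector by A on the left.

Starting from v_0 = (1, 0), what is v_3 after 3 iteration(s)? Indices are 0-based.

v_3 = (-13, 14)

v_0 = (1, 0).
v_1 = A·v_0 = (-1, 2).
v_2 = A·v_1 = (5, -4).
v_3 = A·v_2 = (-13, 14).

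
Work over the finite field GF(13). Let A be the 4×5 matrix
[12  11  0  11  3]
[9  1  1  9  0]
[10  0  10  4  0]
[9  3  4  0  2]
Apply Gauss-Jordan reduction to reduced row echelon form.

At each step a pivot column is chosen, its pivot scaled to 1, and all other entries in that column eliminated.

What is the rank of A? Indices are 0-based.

step 1: normalize row 0 (÷12) = (1, 2, 0, 2, 10)
  row 1: subtract 9×row0 = (0, 9, 1, 4, 1)
  row 2: subtract 10×row0 = (0, 6, 10, 10, 4)
  row 3: subtract 9×row0 = (0, 11, 4, 8, 3)
step 2: normalize row 1 (÷9) = (0, 1, 3, 12, 3)
  row 0: subtract 2×row1 = (1, 0, 7, 4, 4)
  row 2: subtract 6×row1 = (0, 0, 5, 3, 12)
  row 3: subtract 11×row1 = (0, 0, 10, 6, 9)
step 3: normalize row 2 (÷5) = (0, 0, 1, 11, 5)
  row 0: subtract 7×row2 = (1, 0, 0, 5, 8)
  row 1: subtract 3×row2 = (0, 1, 0, 5, 1)
  row 3: subtract 10×row2 = (0, 0, 0, 0, 11)
skip col 3 (zero from row 3)
step 4: normalize row 3 (÷11) = (0, 0, 0, 0, 1)
  row 0: subtract 8×row3 = (1, 0, 0, 5, 0)
  row 1: subtract 1×row3 = (0, 1, 0, 5, 0)
  row 2: subtract 5×row3 = (0, 0, 1, 11, 0)

rank = 4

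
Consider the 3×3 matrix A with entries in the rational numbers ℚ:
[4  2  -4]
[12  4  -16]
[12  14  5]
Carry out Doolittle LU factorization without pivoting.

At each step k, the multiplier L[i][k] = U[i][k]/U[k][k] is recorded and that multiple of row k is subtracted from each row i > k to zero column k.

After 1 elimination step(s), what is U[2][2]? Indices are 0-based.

Step 1: pivot at (0,0) is 4.
  row1 ← row1 − (3)·row0  ⇒  L[1][0]=3, U row1=(0, -2, -4)
  row2 ← row2 − (3)·row0  ⇒  L[2][0]=3, U row2=(0, 8, 17)

U[2][2] = 17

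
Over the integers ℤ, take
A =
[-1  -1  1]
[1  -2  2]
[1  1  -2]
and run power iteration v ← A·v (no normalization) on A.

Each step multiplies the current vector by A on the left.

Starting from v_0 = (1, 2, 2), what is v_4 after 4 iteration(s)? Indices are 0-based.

v_4 = (-31, -38, 41)

v_0 = (1, 2, 2).
v_1 = A·v_0 = (-1, 1, -1).
v_2 = A·v_1 = (-1, -5, 2).
v_3 = A·v_2 = (8, 13, -10).
v_4 = A·v_3 = (-31, -38, 41).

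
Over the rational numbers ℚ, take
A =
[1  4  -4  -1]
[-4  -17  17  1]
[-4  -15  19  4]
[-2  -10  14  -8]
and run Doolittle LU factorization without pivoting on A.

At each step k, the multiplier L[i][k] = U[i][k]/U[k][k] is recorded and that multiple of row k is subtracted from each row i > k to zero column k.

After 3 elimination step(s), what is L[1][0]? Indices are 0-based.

L[1][0] = -4

[col 0] pivot 1
  R1 -= -4*R0 → (0, -1, 1, -3)  (L[1][0] := -4)
  R2 -= -4*R0 → (0, 1, 3, 0)  (L[2][0] := -4)
  R3 -= -2*R0 → (0, -2, 6, -10)  (L[3][0] := -2)
[col 1] pivot -1
  R2 -= -1*R1 → (0, 0, 4, -3)  (L[2][1] := -1)
  R3 -= 2*R1 → (0, 0, 4, -4)  (L[3][1] := 2)
[col 2] pivot 4
  R3 -= 1*R2 → (0, 0, 0, -1)  (L[3][2] := 1)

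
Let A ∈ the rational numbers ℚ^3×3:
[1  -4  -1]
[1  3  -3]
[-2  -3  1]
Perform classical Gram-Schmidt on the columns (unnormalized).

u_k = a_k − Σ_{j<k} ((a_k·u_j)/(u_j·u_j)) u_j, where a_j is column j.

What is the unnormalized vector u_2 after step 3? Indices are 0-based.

u_2 = (-87/179, -319/179, -203/179)

Step 1: u_0 = a_0 = (1, 1, -2).
Step 2: u_1 = a_1 − (5/6)·u_0 = (-29/6, 13/6, -4/3).
Step 3: u_2 = a_2 − (-1)·u_0 − (-18/179)·u_1 = (-87/179, -319/179, -203/179).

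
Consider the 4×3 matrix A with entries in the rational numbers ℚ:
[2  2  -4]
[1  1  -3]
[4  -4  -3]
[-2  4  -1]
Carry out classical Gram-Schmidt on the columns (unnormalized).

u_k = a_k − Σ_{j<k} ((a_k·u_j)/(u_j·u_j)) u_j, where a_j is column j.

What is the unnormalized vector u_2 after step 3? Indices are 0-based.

u_2 = (30/47, -32/47, -21/47, -28/47)

Step 1: u_0 = a_0 = (2, 1, 4, -2).
Step 2: u_1 = a_1 − (-19/25)·u_0 = (88/25, 44/25, -24/25, 62/25).
Step 3: u_2 = a_2 − (-21/25)·u_0 − (-79/94)·u_1 = (30/47, -32/47, -21/47, -28/47).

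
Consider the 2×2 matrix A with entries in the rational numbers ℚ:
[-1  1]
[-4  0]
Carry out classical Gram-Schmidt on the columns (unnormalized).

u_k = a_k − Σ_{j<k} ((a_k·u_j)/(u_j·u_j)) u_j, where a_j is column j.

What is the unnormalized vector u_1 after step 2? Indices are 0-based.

u_1 = (16/17, -4/17)

Step 1: u_0 = a_0 = (-1, -4).
Step 2: u_1 = a_1 − (-1/17)·u_0 = (16/17, -4/17).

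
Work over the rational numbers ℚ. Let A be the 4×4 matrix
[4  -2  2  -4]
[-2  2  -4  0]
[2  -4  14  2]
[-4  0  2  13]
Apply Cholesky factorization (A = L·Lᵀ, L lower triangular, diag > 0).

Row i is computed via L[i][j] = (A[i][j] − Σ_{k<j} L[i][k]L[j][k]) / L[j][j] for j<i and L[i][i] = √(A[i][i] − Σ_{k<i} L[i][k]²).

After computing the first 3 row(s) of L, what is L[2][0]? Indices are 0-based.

L[2][0] = 1

Step 1: L[0][0] = √(4) = 2.
  L[1][0] = (-2) / L[0][0] = -1.
Step 2: L[1][1] = √(1) = 1.
  L[2][0] = (2) / L[0][0] = 1.
  L[2][1] = (-3) / L[1][1] = -3.
Step 3: L[2][2] = √(4) = 2.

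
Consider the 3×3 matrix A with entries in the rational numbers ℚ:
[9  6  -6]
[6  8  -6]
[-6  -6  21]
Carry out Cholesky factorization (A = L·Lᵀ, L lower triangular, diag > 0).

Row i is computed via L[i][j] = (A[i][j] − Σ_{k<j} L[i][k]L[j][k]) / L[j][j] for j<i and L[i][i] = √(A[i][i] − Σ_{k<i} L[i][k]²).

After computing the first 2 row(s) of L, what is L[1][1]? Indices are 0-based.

Step 1: L[0][0] = √(9) = 3.
  L[1][0] = (6) / L[0][0] = 2.
Step 2: L[1][1] = √(4) = 2.

L[1][1] = 2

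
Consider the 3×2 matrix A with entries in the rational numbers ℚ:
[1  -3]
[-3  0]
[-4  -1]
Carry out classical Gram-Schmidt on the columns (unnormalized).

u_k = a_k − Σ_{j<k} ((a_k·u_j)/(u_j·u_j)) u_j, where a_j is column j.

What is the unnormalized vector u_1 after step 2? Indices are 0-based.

Step 1: u_0 = a_0 = (1, -3, -4).
Step 2: u_1 = a_1 − (1/26)·u_0 = (-79/26, 3/26, -11/13).

u_1 = (-79/26, 3/26, -11/13)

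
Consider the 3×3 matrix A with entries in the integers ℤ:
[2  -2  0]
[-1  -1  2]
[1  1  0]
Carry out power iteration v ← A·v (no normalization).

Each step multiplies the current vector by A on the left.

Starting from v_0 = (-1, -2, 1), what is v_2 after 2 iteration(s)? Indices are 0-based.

v_2 = (-6, -13, 7)

v_0 = (-1, -2, 1).
v_1 = A·v_0 = (2, 5, -3).
v_2 = A·v_1 = (-6, -13, 7).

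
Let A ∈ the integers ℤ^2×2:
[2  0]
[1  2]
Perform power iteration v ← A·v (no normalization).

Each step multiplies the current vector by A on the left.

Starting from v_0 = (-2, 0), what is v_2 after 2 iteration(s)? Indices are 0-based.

v_2 = (-8, -8)

v_0 = (-2, 0).
v_1 = A·v_0 = (-4, -2).
v_2 = A·v_1 = (-8, -8).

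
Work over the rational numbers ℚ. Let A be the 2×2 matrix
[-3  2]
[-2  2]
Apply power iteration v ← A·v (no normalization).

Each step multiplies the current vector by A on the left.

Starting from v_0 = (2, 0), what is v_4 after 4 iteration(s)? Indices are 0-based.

v_0 = (2, 0).
v_1 = A·v_0 = (-6, -4).
v_2 = A·v_1 = (10, 4).
v_3 = A·v_2 = (-22, -12).
v_4 = A·v_3 = (42, 20).

v_4 = (42, 20)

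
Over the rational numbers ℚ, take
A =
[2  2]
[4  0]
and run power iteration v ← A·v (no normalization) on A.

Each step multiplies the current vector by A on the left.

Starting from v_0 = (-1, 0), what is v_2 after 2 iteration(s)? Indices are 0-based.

v_2 = (-12, -8)

v_0 = (-1, 0).
v_1 = A·v_0 = (-2, -4).
v_2 = A·v_1 = (-12, -8).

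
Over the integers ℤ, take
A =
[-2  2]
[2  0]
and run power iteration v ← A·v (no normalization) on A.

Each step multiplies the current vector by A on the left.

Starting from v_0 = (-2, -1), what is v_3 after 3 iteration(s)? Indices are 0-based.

v_3 = (32, -24)

v_0 = (-2, -1).
v_1 = A·v_0 = (2, -4).
v_2 = A·v_1 = (-12, 4).
v_3 = A·v_2 = (32, -24).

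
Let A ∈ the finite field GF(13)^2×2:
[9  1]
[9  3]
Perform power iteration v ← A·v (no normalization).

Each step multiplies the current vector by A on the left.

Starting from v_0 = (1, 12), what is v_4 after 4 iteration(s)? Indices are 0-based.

v_4 = (1, 8)

v_0 = (1, 12).
v_1 = A·v_0 = (8, 6).
v_2 = A·v_1 = (0, 12).
v_3 = A·v_2 = (12, 10).
v_4 = A·v_3 = (1, 8).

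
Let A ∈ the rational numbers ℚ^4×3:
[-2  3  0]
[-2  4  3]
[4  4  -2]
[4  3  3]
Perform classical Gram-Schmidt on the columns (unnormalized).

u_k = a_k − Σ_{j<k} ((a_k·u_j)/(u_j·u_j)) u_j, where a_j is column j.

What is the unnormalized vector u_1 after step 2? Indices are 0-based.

u_1 = (37/10, 47/10, 13/5, 8/5)

Step 1: u_0 = a_0 = (-2, -2, 4, 4).
Step 2: u_1 = a_1 − (7/20)·u_0 = (37/10, 47/10, 13/5, 8/5).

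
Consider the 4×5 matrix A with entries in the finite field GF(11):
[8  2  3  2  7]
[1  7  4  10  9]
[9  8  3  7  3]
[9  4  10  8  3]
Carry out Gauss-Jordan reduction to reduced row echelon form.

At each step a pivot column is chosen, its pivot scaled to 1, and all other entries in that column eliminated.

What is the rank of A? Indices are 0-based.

step 1: normalize row 0 (÷8) = (1, 3, 10, 3, 5)
  row 1: subtract 1×row0 = (0, 4, 5, 7, 4)
  row 2: subtract 9×row0 = (0, 3, 1, 2, 2)
  row 3: subtract 9×row0 = (0, 10, 8, 3, 2)
step 2: normalize row 1 (÷4) = (0, 1, 4, 10, 1)
  row 0: subtract 3×row1 = (1, 0, 9, 6, 2)
  row 2: subtract 3×row1 = (0, 0, 0, 5, 10)
  row 3: subtract 10×row1 = (0, 0, 1, 2, 3)
step 3: exchange rows 2,3
step 3: normalize row 2 (÷1) = (0, 0, 1, 2, 3)
  row 0: subtract 9×row2 = (1, 0, 0, 10, 8)
  row 1: subtract 4×row2 = (0, 1, 0, 2, 0)
step 4: normalize row 3 (÷5) = (0, 0, 0, 1, 2)
  row 0: subtract 10×row3 = (1, 0, 0, 0, 10)
  row 1: subtract 2×row3 = (0, 1, 0, 0, 7)
  row 2: subtract 2×row3 = (0, 0, 1, 0, 10)

rank = 4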